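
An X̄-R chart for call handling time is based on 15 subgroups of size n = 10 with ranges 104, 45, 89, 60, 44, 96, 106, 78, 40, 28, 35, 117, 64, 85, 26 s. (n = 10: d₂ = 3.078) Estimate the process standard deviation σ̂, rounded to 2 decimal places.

22.03

R̄ = (104 + 45 + 89 + 60 + 44 + 96 + 106 + 78 + 40 + 28 + 35 + 117 + 64 + 85 + 26) / 15 = 67.8000
σ̂ = R̄ / d₂ = 67.8000 / 3.078 = 22.0273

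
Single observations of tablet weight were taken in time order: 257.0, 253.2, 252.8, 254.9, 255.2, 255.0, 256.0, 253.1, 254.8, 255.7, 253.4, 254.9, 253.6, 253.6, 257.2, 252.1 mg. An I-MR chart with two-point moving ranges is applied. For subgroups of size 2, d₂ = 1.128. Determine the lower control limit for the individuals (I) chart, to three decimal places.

X̄ = (257.0 + 253.2 + 252.8 + 254.9 + 255.2 + 255.0 + 256.0 + 253.1 + 254.8 + 255.7 + 253.4 + 254.9 + 253.6 + 253.6 + 257.2 + 252.1) / 16 = 254.5312
Moving ranges: 3.8, 0.4, 2.1, 0.3, 0.2, 1.0, 2.9, 1.7, 0.9, 2.3, 1.5, 1.3, 0.0, 3.6, 5.1; M̄R̄ = 27.1000 / 15 = 1.8067
LCL = X̄ − 3·M̄R̄/d₂ = 254.5312 − 3 × 1.8067 / 1.128 = 249.7263

249.726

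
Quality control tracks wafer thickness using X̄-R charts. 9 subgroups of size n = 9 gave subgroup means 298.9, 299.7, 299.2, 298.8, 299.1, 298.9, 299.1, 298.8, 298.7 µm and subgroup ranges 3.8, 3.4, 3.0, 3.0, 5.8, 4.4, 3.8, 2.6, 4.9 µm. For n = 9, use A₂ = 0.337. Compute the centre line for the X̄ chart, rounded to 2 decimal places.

299.02

X̄̄ = (298.9 + 299.7 + 299.2 + 298.8 + 299.1 + 298.9 + 299.1 + 298.8 + 298.7) / 9 = 2691.2000 / 9 = 299.0222
CL = X̄̄ = 299.0222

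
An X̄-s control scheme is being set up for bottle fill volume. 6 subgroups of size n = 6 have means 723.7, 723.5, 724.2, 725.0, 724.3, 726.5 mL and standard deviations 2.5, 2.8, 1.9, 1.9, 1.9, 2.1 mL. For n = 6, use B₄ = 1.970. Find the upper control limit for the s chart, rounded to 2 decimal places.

4.30

s̄ = (2.5 + 2.8 + 1.9 + 1.9 + 1.9 + 2.1) / 6 = 2.1833
UCL_s = B₄·s̄ = 1.970 × 2.1833 = 4.3012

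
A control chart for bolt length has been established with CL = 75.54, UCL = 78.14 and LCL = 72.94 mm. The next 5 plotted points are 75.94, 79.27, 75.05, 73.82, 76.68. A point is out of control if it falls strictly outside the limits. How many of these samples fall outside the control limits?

Compare each point to [72.94, 78.14]: sample 2 = 79.27 > UCL.

1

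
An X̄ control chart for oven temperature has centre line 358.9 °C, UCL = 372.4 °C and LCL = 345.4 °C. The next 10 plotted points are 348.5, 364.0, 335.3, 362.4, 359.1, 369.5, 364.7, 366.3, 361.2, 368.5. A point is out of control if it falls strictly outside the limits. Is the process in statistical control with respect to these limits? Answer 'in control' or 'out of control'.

Compare each point to [345.4, 372.4]: sample 3 = 335.3 < LCL.

out of control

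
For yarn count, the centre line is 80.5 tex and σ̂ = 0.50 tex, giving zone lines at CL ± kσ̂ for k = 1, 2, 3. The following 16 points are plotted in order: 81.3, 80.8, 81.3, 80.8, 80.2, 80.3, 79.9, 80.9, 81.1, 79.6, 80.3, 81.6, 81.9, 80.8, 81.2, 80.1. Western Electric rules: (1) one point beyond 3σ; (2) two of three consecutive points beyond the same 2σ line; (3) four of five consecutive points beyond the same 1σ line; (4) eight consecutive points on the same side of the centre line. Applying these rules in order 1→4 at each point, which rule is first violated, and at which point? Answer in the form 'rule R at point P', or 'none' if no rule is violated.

rule 2 at point 13

Zone of each point (C = within 1σ̂, B = 1σ̂–2σ̂, A = 2σ̂–3σ̂, * = beyond 3σ̂; sign = side of CL): 1:+B, 2:+C, 3:+B, 4:+C, 5:-C, 6:-C, 7:-B, 8:+C, 9:+B, 10:-B, 11:-C, 12:+A, 13:+A, 14:+C, 15:+B, 16:-C
Rule 2 (two of three consecutive points beyond the same 2σ limit) is satisfied at point 13.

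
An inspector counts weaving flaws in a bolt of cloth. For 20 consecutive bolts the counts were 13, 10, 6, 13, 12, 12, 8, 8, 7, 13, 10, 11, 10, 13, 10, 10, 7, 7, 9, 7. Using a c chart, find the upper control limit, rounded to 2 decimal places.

19.19

c̄ = (13 + 10 + 6 + 13 + 12 + 12 + 8 + 8 + 7 + 13 + 10 + 11 + 10 + 13 + 10 + 10 + 7 + 7 + 9 + 7) / 20 = 196 / 20 = 9.8000
UCL = c̄ + 3√c̄ = 9.8000 + 3 × √9.8000 = 9.8000 + 3 × 3.1305 = 19.1915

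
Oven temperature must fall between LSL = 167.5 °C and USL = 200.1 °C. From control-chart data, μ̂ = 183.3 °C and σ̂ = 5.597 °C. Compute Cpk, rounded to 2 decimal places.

Cpu = (USL − μ̂) / (3σ̂) = (200.1 − 183.3) / (3 × 5.597) = 1.0005; Cpl = (μ̂ − LSL) / (3σ̂) = (183.3 − 167.5) / (3 × 5.597) = 0.9410; Cpk = min(Cpu, Cpl) = 0.9410

0.94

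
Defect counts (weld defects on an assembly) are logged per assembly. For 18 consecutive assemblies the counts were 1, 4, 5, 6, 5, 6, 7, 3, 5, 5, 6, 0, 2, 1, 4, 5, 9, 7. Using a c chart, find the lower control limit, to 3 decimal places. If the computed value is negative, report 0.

0.000

c̄ = (1 + 4 + 5 + 6 + 5 + 6 + 7 + 3 + 5 + 5 + 6 + 0 + 2 + 1 + 4 + 5 + 9 + 7) / 18 = 81 / 18 = 4.5000
LCL = c̄ − 3√c̄ = 4.5000 − 3 × 2.1213 = -1.8640 → 0 (cannot be negative)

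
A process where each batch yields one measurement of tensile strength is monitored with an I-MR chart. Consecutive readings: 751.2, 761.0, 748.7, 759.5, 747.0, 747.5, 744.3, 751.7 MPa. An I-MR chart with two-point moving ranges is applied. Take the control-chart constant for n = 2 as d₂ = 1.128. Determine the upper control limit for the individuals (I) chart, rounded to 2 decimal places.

772.83

X̄ = (751.2 + 761.0 + 748.7 + 759.5 + 747.0 + 747.5 + 744.3 + 751.7) / 8 = 751.3625
Moving ranges: 9.8, 12.3, 10.8, 12.5, 0.5, 3.2, 7.4; M̄R̄ = 56.5000 / 7 = 8.0714
UCL = X̄ + 3·M̄R̄/d₂ = 751.3625 + 3 × 8.0714 / 1.128 = 772.8291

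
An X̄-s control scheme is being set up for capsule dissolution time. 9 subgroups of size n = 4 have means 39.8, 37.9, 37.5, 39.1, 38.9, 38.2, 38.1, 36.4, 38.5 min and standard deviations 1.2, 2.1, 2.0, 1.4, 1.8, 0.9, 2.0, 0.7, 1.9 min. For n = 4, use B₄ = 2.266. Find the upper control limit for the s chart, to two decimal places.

3.52

s̄ = (1.2 + 2.1 + 2.0 + 1.4 + 1.8 + 0.9 + 2.0 + 0.7 + 1.9) / 9 = 1.5556
UCL_s = B₄·s̄ = 2.266 × 1.5556 = 3.5249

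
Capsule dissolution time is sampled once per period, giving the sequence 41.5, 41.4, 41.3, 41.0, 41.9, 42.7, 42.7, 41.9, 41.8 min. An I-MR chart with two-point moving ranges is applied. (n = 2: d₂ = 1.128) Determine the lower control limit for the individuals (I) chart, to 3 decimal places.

X̄ = (41.5 + 41.4 + 41.3 + 41.0 + 41.9 + 42.7 + 42.7 + 41.9 + 41.8) / 9 = 41.8000
Moving ranges: 0.1, 0.1, 0.3, 0.9, 0.8, 0.0, 0.8, 0.1; M̄R̄ = 3.1000 / 8 = 0.3875
LCL = X̄ − 3·M̄R̄/d₂ = 41.8000 − 3 × 0.3875 / 1.128 = 40.7694

40.769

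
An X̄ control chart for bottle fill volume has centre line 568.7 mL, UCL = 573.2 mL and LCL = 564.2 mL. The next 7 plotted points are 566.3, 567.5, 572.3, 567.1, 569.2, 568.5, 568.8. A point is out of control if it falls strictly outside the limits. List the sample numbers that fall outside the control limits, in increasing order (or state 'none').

none

All 7 points lie within [564.2, 573.2].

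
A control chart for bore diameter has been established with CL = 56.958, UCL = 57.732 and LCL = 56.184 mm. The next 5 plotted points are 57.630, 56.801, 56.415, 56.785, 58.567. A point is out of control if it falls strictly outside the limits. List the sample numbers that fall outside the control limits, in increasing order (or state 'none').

Compare each point to [56.184, 57.732]: sample 5 = 58.567 > UCL.

5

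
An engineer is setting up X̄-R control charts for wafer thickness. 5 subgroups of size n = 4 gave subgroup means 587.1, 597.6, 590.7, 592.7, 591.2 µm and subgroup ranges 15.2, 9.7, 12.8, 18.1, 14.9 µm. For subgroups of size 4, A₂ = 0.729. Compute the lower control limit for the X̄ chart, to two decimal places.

X̄̄ = (587.1 + 597.6 + 590.7 + 592.7 + 591.2) / 5 = 2959.3000 / 5 = 591.8600
R̄ = (15.2 + 9.7 + 12.8 + 18.1 + 14.9) / 5 = 70.7000 / 5 = 14.1400
LCL = X̄̄ − A₂·R̄ = 591.8600 − 0.729 × 14.1400 = 581.5519

581.55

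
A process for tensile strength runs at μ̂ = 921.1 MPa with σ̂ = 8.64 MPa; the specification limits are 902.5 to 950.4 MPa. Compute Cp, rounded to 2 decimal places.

Cp = (USL − LSL) / (6σ̂) = (950.4 − 902.5) / (6 × 8.64) = 47.9000 / 51.8400 = 0.9240

0.92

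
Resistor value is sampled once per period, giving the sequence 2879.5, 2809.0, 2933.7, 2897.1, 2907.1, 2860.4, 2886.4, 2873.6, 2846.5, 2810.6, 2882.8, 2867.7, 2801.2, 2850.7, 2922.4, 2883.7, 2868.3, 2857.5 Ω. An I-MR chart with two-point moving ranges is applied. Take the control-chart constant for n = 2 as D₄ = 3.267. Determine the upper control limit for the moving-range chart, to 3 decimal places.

Moving ranges: 70.5, 124.7, 36.6, 10.0, 46.7, 26.0, 12.8, 27.1, 35.9, 72.2, 15.1, 66.5, 49.5, 71.7, 38.7, 15.4, 10.8; M̄R̄ = 730.2000 / 17 = 42.9529
UCL_MR = D₄·M̄R̄ = 3.267 × 42.9529 = 140.3273

140.327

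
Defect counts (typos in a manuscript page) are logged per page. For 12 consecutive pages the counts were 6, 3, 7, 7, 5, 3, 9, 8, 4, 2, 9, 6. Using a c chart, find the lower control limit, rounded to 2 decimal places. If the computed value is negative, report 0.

c̄ = (6 + 3 + 7 + 7 + 5 + 3 + 9 + 8 + 4 + 2 + 9 + 6) / 12 = 69 / 12 = 5.7500
LCL = c̄ − 3√c̄ = 5.7500 − 3 × 2.3979 = -1.4437 → 0 (cannot be negative)

0.00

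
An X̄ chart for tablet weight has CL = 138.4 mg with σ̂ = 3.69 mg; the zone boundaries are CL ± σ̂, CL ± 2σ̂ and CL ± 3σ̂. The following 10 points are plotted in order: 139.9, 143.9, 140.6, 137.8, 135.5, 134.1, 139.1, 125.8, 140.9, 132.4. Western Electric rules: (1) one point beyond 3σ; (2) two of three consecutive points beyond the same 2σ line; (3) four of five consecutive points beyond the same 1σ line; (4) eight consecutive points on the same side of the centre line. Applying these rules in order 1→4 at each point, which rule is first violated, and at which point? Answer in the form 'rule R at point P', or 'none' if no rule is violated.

rule 1 at point 8

Zone of each point (C = within 1σ̂, B = 1σ̂–2σ̂, A = 2σ̂–3σ̂, * = beyond 3σ̂; sign = side of CL): 1:+C, 2:+B, 3:+C, 4:-C, 5:-C, 6:-B, 7:+C, 8:-*, 9:+C, 10:-B
Rule 1 (one point beyond the 3σ limits) is satisfied at point 8.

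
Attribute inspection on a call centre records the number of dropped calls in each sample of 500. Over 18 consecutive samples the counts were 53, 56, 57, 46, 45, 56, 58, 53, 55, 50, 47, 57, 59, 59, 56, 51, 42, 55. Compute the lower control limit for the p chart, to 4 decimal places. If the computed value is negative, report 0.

p̄ = Σdᵢ / (k·n) = 955 / (18 × 500) = 0.10611
LCL = p̄ − 3·√(p̄(1−p̄)/n) = 0.10611 − 3 × 0.01377 = 0.06479

0.0648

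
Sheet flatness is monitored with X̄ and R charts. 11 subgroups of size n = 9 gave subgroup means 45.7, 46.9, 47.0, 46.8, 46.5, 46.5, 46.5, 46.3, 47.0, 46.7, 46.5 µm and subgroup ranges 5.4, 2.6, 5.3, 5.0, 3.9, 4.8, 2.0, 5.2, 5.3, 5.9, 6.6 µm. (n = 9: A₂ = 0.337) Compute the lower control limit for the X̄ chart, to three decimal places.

44.989

X̄̄ = (45.7 + 46.9 + 47.0 + 46.8 + 46.5 + 46.5 + 46.5 + 46.3 + 47.0 + 46.7 + 46.5) / 11 = 512.4000 / 11 = 46.5818
R̄ = (5.4 + 2.6 + 5.3 + 5.0 + 3.9 + 4.8 + 2.0 + 5.2 + 5.3 + 5.9 + 6.6) / 11 = 52.0000 / 11 = 4.7273
LCL = X̄̄ − A₂·R̄ = 46.5818 − 0.337 × 4.7273 = 44.9887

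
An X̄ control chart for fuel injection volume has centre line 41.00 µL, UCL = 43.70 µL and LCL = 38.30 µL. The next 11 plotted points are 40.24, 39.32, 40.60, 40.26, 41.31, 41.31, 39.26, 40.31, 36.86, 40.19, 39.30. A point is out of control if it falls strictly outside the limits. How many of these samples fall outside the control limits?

1

Compare each point to [38.30, 43.70]: sample 9 = 36.86 < LCL.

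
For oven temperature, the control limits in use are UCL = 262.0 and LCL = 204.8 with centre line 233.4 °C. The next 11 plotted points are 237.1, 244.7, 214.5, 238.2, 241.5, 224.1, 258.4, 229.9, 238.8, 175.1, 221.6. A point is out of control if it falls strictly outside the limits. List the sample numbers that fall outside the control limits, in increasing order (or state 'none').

10

Compare each point to [204.8, 262.0]: sample 10 = 175.1 < LCL.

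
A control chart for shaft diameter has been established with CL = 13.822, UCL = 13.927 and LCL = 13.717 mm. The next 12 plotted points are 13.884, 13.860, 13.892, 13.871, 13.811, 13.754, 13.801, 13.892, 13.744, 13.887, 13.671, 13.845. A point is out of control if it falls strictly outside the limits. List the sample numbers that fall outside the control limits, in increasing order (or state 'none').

Compare each point to [13.717, 13.927]: sample 11 = 13.671 < LCL.

11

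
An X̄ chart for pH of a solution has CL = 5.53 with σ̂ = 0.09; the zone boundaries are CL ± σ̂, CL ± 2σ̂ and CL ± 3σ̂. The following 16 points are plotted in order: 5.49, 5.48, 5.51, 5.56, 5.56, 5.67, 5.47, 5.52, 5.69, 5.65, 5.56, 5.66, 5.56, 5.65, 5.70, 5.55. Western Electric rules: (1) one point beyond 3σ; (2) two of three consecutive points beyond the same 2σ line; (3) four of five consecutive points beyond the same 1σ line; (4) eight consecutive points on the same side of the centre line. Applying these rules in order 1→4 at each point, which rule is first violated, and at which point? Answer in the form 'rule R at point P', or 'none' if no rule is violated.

rule 4 at point 16

Zone of each point (C = within 1σ̂, B = 1σ̂–2σ̂, A = 2σ̂–3σ̂, * = beyond 3σ̂; sign = side of CL): 1:-C, 2:-C, 3:-C, 4:+C, 5:+C, 6:+B, 7:-C, 8:-C, 9:+B, 10:+B, 11:+C, 12:+B, 13:+C, 14:+B, 15:+B, 16:+C
Rule 4 (eight consecutive points on the same side of the centre line) is satisfied at point 16.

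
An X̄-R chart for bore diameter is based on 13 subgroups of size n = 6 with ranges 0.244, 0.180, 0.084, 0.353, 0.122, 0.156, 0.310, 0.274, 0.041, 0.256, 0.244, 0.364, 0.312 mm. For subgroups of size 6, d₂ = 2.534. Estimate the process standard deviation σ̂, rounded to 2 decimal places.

0.09

R̄ = (0.244 + 0.180 + 0.084 + 0.353 + 0.122 + 0.156 + 0.310 + 0.274 + 0.041 + 0.256 + 0.244 + 0.364 + 0.312) / 13 = 0.2262
σ̂ = R̄ / d₂ = 0.2262 / 2.534 = 0.0892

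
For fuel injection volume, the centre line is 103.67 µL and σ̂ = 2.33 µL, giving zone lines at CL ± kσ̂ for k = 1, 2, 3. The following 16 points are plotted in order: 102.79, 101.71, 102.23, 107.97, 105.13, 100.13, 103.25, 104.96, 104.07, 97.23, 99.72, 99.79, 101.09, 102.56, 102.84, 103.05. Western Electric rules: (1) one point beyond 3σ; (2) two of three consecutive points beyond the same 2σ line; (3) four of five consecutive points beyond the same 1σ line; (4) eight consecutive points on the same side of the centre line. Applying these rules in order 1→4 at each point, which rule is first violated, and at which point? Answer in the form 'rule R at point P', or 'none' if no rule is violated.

Zone of each point (C = within 1σ̂, B = 1σ̂–2σ̂, A = 2σ̂–3σ̂, * = beyond 3σ̂; sign = side of CL): 1:-C, 2:-C, 3:-C, 4:+B, 5:+C, 6:-B, 7:-C, 8:+C, 9:+C, 10:-A, 11:-B, 12:-B, 13:-B, 14:-C, 15:-C, 16:-C
Rule 3 (four of five consecutive points beyond the same 1σ limit) is satisfied at point 13.

rule 3 at point 13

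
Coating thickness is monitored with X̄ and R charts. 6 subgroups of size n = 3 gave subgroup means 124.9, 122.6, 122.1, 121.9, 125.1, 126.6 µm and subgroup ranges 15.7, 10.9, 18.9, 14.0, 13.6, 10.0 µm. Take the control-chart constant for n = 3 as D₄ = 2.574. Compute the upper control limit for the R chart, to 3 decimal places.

R̄ = (15.7 + 10.9 + 18.9 + 14.0 + 13.6 + 10.0) / 6 = 83.1000 / 6 = 13.8500
UCL_R = D₄·R̄ = 2.574 × 13.8500 = 35.6499

35.650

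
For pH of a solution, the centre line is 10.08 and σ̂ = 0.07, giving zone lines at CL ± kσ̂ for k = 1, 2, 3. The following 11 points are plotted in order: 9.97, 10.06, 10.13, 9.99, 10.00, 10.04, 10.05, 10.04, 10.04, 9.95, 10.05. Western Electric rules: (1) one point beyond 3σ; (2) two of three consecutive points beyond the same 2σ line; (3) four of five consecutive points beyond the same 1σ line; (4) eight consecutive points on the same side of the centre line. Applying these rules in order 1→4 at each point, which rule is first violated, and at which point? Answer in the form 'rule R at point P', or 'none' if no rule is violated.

rule 4 at point 11

Zone of each point (C = within 1σ̂, B = 1σ̂–2σ̂, A = 2σ̂–3σ̂, * = beyond 3σ̂; sign = side of CL): 1:-B, 2:-C, 3:+C, 4:-B, 5:-B, 6:-C, 7:-C, 8:-C, 9:-C, 10:-B, 11:-C
Rule 4 (eight consecutive points on the same side of the centre line) is satisfied at point 11.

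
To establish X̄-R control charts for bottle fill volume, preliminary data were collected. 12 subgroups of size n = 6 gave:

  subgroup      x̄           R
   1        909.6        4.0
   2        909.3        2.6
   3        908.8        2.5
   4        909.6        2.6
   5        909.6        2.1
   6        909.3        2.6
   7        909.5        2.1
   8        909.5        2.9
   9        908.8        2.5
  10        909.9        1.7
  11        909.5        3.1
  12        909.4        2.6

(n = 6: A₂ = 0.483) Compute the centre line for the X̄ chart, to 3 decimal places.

X̄̄ = (909.6 + 909.3 + 908.8 + 909.6 + 909.6 + 909.3 + 909.5 + 909.5 + 908.8 + 909.9 + 909.5 + 909.4) / 12 = 10912.8000 / 12 = 909.4000
CL = X̄̄ = 909.4000

909.400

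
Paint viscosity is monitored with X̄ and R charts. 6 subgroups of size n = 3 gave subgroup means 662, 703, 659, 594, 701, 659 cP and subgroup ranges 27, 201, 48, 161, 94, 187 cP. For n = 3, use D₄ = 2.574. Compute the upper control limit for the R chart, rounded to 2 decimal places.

R̄ = (27 + 201 + 48 + 161 + 94 + 187) / 6 = 718.0000 / 6 = 119.6667
UCL_R = D₄·R̄ = 2.574 × 119.6667 = 308.0220

308.02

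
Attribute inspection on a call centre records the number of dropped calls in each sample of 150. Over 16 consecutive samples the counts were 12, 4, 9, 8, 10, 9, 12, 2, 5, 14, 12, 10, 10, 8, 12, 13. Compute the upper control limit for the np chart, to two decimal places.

18.27

p̄ = Σdᵢ / (k·n) = 150 / (16 × 150) = 0.06250
UCL = np̄ + 3·√(np̄(1−p̄)) = 9.3750 + 3 × √(9.3750×0.93750) = 9.3750 + 3 × 2.9646 = 18.2689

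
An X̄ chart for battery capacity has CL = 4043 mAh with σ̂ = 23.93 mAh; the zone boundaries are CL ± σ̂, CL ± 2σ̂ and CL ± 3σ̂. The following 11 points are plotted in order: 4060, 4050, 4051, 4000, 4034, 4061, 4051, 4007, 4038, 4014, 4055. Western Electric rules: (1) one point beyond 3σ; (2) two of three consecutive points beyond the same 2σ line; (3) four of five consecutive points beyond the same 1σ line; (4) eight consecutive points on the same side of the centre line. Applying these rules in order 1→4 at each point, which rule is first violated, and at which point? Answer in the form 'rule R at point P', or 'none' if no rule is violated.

Zone of each point (C = within 1σ̂, B = 1σ̂–2σ̂, A = 2σ̂–3σ̂, * = beyond 3σ̂; sign = side of CL): 1:+C, 2:+C, 3:+C, 4:-B, 5:-C, 6:+C, 7:+C, 8:-B, 9:-C, 10:-B, 11:+C
No rule fires across all 11 points.

none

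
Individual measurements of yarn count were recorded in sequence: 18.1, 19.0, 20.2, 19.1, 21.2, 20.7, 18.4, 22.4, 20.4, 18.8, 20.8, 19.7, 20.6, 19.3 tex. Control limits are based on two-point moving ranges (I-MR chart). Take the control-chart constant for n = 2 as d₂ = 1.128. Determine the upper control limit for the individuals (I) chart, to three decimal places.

24.203

X̄ = (18.1 + 19.0 + 20.2 + 19.1 + 21.2 + 20.7 + 18.4 + 22.4 + 20.4 + 18.8 + 20.8 + 19.7 + 20.6 + 19.3) / 14 = 19.9071
Moving ranges: 0.9, 1.2, 1.1, 2.1, 0.5, 2.3, 4.0, 2.0, 1.6, 2.0, 1.1, 0.9, 1.3; M̄R̄ = 21.0000 / 13 = 1.6154
UCL = X̄ + 3·M̄R̄/d₂ = 19.9071 + 3 × 1.6154 / 1.128 = 24.2034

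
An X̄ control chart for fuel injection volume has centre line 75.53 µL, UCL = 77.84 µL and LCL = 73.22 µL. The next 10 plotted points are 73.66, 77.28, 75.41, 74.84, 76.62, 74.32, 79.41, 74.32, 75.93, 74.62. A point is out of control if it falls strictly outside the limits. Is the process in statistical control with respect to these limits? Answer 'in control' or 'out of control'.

Compare each point to [73.22, 77.84]: sample 7 = 79.41 > UCL.

out of control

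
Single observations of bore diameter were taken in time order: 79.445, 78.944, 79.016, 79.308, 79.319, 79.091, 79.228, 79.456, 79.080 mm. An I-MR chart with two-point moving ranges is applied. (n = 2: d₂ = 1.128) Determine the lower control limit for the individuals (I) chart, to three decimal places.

78.596

X̄ = (79.445 + 78.944 + 79.016 + 79.308 + 79.319 + 79.091 + 79.228 + 79.456 + 79.080) / 9 = 79.2097
Moving ranges: 0.501, 0.072, 0.292, 0.011, 0.228, 0.137, 0.228, 0.376; M̄R̄ = 1.8450 / 8 = 0.2306
LCL = X̄ − 3·M̄R̄/d₂ = 79.2097 − 3 × 0.2306 / 1.128 = 78.5963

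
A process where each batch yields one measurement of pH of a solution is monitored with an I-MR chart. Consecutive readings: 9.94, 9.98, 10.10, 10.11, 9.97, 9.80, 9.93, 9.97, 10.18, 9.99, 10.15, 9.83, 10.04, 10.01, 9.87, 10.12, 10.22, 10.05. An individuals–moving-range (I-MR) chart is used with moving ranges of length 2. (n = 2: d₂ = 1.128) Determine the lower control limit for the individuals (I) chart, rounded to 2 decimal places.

X̄ = (9.94 + 9.98 + 10.10 + 10.11 + 9.97 + 9.80 + 9.93 + 9.97 + 10.18 + 9.99 + 10.15 + 9.83 + 10.04 + 10.01 + 9.87 + 10.12 + 10.22 + 10.05) / 18 = 10.0144
Moving ranges: 0.04, 0.12, 0.01, 0.14, 0.17, 0.13, 0.04, 0.21, 0.19, 0.16, 0.32, 0.21, 0.03, 0.14, 0.25, 0.10, 0.17; M̄R̄ = 2.4300 / 17 = 0.1429
LCL = X̄ − 3·M̄R̄/d₂ = 10.0144 − 3 × 0.1429 / 1.128 = 9.6343

9.63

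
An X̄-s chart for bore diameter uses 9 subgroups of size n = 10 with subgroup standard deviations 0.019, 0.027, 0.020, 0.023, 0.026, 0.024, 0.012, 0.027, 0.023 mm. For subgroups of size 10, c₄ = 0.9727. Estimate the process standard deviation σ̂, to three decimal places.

s̄ = (0.019 + 0.027 + 0.020 + 0.023 + 0.026 + 0.024 + 0.012 + 0.027 + 0.023) / 9 = 0.0223
σ̂ = s̄ / c₄ = 0.0223 / 0.9727 = 0.0230

0.023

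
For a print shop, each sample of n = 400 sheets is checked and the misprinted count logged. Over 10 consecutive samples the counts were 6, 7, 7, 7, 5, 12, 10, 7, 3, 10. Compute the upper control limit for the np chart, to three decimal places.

p̄ = Σdᵢ / (k·n) = 74 / (10 × 400) = 0.01850
UCL = np̄ + 3·√(np̄(1−p̄)) = 7.4000 + 3 × √(7.4000×0.98150) = 7.4000 + 3 × 2.6950 = 15.4850

15.485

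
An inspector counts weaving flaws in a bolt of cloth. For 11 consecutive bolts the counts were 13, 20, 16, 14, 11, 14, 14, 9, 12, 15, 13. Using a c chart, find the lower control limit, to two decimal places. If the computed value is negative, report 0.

2.61

c̄ = (13 + 20 + 16 + 14 + 11 + 14 + 14 + 9 + 12 + 15 + 13) / 11 = 151 / 11 = 13.7273
LCL = c̄ − 3√c̄ = 13.7273 − 3 × 3.7050 = 2.6122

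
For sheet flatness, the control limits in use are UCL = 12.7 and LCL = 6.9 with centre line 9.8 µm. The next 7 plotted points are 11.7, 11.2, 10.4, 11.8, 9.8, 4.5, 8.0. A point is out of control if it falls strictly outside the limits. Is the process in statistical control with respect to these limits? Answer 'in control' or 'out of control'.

out of control

Compare each point to [6.9, 12.7]: sample 6 = 4.5 < LCL.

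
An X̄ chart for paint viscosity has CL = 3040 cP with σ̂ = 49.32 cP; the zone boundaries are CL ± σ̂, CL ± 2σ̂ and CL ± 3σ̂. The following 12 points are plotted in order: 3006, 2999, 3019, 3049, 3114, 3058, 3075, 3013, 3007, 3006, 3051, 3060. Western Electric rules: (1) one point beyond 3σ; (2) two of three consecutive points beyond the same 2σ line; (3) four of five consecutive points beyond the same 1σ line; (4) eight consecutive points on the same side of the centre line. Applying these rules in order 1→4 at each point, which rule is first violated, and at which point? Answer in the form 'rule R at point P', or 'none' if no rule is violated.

none

Zone of each point (C = within 1σ̂, B = 1σ̂–2σ̂, A = 2σ̂–3σ̂, * = beyond 3σ̂; sign = side of CL): 1:-C, 2:-C, 3:-C, 4:+C, 5:+B, 6:+C, 7:+C, 8:-C, 9:-C, 10:-C, 11:+C, 12:+C
No rule fires across all 12 points.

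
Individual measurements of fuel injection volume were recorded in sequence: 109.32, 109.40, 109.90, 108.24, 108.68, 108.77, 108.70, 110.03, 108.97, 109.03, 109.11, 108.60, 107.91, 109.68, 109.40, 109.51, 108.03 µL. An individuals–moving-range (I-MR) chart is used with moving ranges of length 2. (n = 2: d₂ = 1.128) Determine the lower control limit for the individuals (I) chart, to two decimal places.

107.32

X̄ = (109.32 + 109.40 + 109.90 + 108.24 + 108.68 + 108.77 + 108.70 + 110.03 + 108.97 + 109.03 + 109.11 + 108.60 + 107.91 + 109.68 + 109.40 + 109.51 + 108.03) / 17 = 109.0165
Moving ranges: 0.08, 0.50, 1.66, 0.44, 0.09, 0.07, 1.33, 1.06, 0.06, 0.08, 0.51, 0.69, 1.77, 0.28, 0.11, 1.48; M̄R̄ = 10.2100 / 16 = 0.6381
LCL = X̄ − 3·M̄R̄/d₂ = 109.0165 − 3 × 0.6381 / 1.128 = 107.3193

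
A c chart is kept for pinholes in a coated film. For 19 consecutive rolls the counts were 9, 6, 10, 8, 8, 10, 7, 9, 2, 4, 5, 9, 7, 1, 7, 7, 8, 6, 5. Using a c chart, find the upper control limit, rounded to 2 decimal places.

14.52

c̄ = (9 + 6 + 10 + 8 + 8 + 10 + 7 + 9 + 2 + 4 + 5 + 9 + 7 + 1 + 7 + 7 + 8 + 6 + 5) / 19 = 128 / 19 = 6.7368
UCL = c̄ + 3√c̄ = 6.7368 + 3 × √6.7368 = 6.7368 + 3 × 2.5955 = 14.5235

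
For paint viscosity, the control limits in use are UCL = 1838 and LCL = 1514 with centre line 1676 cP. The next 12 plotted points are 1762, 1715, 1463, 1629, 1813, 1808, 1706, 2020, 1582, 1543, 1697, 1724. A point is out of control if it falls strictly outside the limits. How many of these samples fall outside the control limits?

Compare each point to [1514, 1838]: sample 3 = 1463 < LCL; sample 8 = 2020 > UCL.

2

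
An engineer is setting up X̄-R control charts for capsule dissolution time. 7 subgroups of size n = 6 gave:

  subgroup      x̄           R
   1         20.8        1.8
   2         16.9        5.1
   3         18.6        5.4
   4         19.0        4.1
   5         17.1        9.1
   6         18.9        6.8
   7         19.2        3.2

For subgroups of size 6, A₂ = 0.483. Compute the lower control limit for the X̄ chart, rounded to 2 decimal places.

16.19

X̄̄ = (20.8 + 16.9 + 18.6 + 19.0 + 17.1 + 18.9 + 19.2) / 7 = 130.5000 / 7 = 18.6429
R̄ = (1.8 + 5.1 + 5.4 + 4.1 + 9.1 + 6.8 + 3.2) / 7 = 35.5000 / 7 = 5.0714
LCL = X̄̄ − A₂·R̄ = 18.6429 − 0.483 × 5.0714 = 16.1934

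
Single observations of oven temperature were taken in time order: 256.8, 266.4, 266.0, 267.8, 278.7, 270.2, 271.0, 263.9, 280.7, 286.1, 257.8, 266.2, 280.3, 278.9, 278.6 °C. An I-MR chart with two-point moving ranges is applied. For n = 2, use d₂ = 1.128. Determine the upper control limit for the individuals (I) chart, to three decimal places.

292.912

X̄ = (256.8 + 266.4 + 266.0 + 267.8 + 278.7 + 270.2 + 271.0 + 263.9 + 280.7 + 286.1 + 257.8 + 266.2 + 280.3 + 278.9 + 278.6) / 15 = 271.2933
Moving ranges: 9.6, 0.4, 1.8, 10.9, 8.5, 0.8, 7.1, 16.8, 5.4, 28.3, 8.4, 14.1, 1.4, 0.3; M̄R̄ = 113.8000 / 14 = 8.1286
UCL = X̄ + 3·M̄R̄/d₂ = 271.2933 + 3 × 8.1286 / 1.128 = 292.9119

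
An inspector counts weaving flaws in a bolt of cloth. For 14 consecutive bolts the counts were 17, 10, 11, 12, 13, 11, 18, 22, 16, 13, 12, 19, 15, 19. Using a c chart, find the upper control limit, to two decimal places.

c̄ = (17 + 10 + 11 + 12 + 13 + 11 + 18 + 22 + 16 + 13 + 12 + 19 + 15 + 19) / 14 = 208 / 14 = 14.8571
UCL = c̄ + 3√c̄ = 14.8571 + 3 × √14.8571 = 14.8571 + 3 × 3.8545 = 26.4206

26.42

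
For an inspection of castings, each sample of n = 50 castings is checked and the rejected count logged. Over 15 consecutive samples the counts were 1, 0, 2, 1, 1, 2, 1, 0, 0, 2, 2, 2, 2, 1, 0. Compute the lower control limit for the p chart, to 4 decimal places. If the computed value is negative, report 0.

0.0000

p̄ = Σdᵢ / (k·n) = 17 / (15 × 50) = 0.02267
LCL = p̄ − 3·√(p̄(1−p̄)/n) = 0.02267 − 3 × 0.02105 = -0.04048 → 0 (negative, so LCL = 0)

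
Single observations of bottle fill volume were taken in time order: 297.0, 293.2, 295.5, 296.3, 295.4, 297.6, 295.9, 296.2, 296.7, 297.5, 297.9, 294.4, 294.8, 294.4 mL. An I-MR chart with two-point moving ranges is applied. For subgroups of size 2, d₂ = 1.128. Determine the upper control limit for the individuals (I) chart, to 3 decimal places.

X̄ = (297.0 + 293.2 + 295.5 + 296.3 + 295.4 + 297.6 + 295.9 + 296.2 + 296.7 + 297.5 + 297.9 + 294.4 + 294.8 + 294.4) / 14 = 295.9143
Moving ranges: 3.8, 2.3, 0.8, 0.9, 2.2, 1.7, 0.3, 0.5, 0.8, 0.4, 3.5, 0.4, 0.4; M̄R̄ = 18.0000 / 13 = 1.3846
UCL = X̄ + 3·M̄R̄/d₂ = 295.9143 + 3 × 1.3846 / 1.128 = 299.5968

299.597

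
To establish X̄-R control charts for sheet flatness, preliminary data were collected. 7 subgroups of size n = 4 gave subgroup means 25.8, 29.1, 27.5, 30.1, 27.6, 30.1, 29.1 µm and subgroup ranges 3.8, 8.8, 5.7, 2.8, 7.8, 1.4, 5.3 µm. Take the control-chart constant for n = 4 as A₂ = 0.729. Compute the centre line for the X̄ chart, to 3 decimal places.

X̄̄ = (25.8 + 29.1 + 27.5 + 30.1 + 27.6 + 30.1 + 29.1) / 7 = 199.3000 / 7 = 28.4714
CL = X̄̄ = 28.4714

28.471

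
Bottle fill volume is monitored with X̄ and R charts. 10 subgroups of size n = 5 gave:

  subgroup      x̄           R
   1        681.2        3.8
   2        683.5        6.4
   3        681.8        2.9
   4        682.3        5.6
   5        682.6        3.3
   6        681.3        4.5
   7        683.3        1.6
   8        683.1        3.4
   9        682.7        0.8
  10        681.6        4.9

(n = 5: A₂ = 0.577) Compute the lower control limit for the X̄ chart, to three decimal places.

680.194

X̄̄ = (681.2 + 683.5 + 681.8 + 682.3 + 682.6 + 681.3 + 683.3 + 683.1 + 682.7 + 681.6) / 10 = 6823.4000 / 10 = 682.3400
R̄ = (3.8 + 6.4 + 2.9 + 5.6 + 3.3 + 4.5 + 1.6 + 3.4 + 0.8 + 4.9) / 10 = 37.2000 / 10 = 3.7200
LCL = X̄̄ − A₂·R̄ = 682.3400 − 0.577 × 3.7200 = 680.1936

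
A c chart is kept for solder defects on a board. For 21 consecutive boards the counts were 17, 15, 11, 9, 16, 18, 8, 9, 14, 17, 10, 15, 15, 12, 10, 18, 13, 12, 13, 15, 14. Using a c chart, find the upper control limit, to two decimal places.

24.35

c̄ = (17 + 15 + 11 + 9 + 16 + 18 + 8 + 9 + 14 + 17 + 10 + 15 + 15 + 12 + 10 + 18 + 13 + 12 + 13 + 15 + 14) / 21 = 281 / 21 = 13.3810
UCL = c̄ + 3√c̄ = 13.3810 + 3 × √13.3810 = 13.3810 + 3 × 3.6580 = 24.3549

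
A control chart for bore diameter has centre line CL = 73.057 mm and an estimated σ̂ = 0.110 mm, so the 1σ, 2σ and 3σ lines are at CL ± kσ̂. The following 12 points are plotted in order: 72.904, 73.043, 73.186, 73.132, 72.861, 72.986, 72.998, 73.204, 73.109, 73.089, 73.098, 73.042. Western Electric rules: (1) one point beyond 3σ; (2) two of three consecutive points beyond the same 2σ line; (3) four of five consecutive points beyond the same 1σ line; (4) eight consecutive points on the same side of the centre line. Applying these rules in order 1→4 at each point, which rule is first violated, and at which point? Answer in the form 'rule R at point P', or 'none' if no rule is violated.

Zone of each point (C = within 1σ̂, B = 1σ̂–2σ̂, A = 2σ̂–3σ̂, * = beyond 3σ̂; sign = side of CL): 1:-B, 2:-C, 3:+B, 4:+C, 5:-B, 6:-C, 7:-C, 8:+B, 9:+C, 10:+C, 11:+C, 12:-C
No rule fires across all 12 points.

none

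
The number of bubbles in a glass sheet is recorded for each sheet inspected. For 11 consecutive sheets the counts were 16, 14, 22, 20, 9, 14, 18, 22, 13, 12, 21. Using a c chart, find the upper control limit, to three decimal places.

c̄ = (16 + 14 + 22 + 20 + 9 + 14 + 18 + 22 + 13 + 12 + 21) / 11 = 181 / 11 = 16.4545
UCL = c̄ + 3√c̄ = 16.4545 + 3 × √16.4545 = 16.4545 + 3 × 4.0564 = 28.6238

28.624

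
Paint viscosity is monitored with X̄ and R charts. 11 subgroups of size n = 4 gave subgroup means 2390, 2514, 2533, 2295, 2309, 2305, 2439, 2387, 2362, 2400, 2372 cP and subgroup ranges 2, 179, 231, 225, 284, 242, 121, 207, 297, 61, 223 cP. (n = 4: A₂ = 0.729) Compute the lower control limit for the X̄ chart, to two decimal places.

X̄̄ = (2390 + 2514 + 2533 + 2295 + 2309 + 2305 + 2439 + 2387 + 2362 + 2400 + 2372) / 11 = 26306.0000 / 11 = 2391.4545
R̄ = (2 + 179 + 231 + 225 + 284 + 242 + 121 + 207 + 297 + 61 + 223) / 11 = 2072.0000 / 11 = 188.3636
LCL = X̄̄ − A₂·R̄ = 2391.4545 − 0.729 × 188.3636 = 2254.1375

2254.14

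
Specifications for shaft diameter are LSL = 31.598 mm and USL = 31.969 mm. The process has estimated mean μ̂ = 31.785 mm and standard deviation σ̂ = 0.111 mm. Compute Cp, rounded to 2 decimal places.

Cp = (USL − LSL) / (6σ̂) = (31.969 − 31.598) / (6 × 0.111) = 0.3710 / 0.6660 = 0.5571

0.56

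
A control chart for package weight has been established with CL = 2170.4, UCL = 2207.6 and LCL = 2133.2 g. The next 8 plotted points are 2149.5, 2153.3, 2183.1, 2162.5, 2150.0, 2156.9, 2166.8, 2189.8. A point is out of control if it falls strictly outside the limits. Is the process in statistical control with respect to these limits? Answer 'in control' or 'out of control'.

in control

All 8 points lie within [2133.2, 2207.6].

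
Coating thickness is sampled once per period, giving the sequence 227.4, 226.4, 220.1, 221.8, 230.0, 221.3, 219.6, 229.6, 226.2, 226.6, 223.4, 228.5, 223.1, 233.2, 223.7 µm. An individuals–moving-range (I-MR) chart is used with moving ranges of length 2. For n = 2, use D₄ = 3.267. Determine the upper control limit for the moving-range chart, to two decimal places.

17.43

Moving ranges: 1.0, 6.3, 1.7, 8.2, 8.7, 1.7, 10.0, 3.4, 0.4, 3.2, 5.1, 5.4, 10.1, 9.5; M̄R̄ = 74.7000 / 14 = 5.3357
UCL_MR = D₄·M̄R̄ = 3.267 × 5.3357 = 17.4318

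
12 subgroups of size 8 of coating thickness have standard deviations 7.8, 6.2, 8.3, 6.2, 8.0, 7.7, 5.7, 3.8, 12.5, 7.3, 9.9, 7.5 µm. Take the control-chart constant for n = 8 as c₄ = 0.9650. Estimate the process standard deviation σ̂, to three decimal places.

7.850

s̄ = (7.8 + 6.2 + 8.3 + 6.2 + 8.0 + 7.7 + 5.7 + 3.8 + 12.5 + 7.3 + 9.9 + 7.5) / 12 = 7.5750
σ̂ = s̄ / c₄ = 7.5750 / 0.9650 = 7.8497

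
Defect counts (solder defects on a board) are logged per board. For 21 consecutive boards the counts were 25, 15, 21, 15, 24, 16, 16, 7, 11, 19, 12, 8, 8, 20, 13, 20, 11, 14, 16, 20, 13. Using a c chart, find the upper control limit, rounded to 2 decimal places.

27.21

c̄ = (25 + 15 + 21 + 15 + 24 + 16 + 16 + 7 + 11 + 19 + 12 + 8 + 8 + 20 + 13 + 20 + 11 + 14 + 16 + 20 + 13) / 21 = 324 / 21 = 15.4286
UCL = c̄ + 3√c̄ = 15.4286 + 3 × √15.4286 = 15.4286 + 3 × 3.9279 = 27.2123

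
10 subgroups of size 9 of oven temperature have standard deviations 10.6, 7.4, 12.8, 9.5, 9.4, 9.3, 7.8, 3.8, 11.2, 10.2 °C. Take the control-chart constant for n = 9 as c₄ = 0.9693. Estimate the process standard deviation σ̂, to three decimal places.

9.491

s̄ = (10.6 + 7.4 + 12.8 + 9.5 + 9.4 + 9.3 + 7.8 + 3.8 + 11.2 + 10.2) / 10 = 9.2000
σ̂ = s̄ / c₄ = 9.2000 / 0.9693 = 9.4914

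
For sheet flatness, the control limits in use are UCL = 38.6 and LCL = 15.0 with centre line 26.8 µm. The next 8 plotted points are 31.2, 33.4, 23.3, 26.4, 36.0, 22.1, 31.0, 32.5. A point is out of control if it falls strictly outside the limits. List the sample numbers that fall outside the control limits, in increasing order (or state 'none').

none

All 8 points lie within [15.0, 38.6].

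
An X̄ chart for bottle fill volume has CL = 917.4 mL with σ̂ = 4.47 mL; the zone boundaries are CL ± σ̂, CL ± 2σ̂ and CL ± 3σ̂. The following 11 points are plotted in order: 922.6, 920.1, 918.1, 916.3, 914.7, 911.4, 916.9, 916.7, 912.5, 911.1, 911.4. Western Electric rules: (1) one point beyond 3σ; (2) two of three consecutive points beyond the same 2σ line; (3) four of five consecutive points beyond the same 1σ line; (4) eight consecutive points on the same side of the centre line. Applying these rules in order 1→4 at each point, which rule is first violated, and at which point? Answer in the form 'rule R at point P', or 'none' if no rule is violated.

Zone of each point (C = within 1σ̂, B = 1σ̂–2σ̂, A = 2σ̂–3σ̂, * = beyond 3σ̂; sign = side of CL): 1:+B, 2:+C, 3:+C, 4:-C, 5:-C, 6:-B, 7:-C, 8:-C, 9:-B, 10:-B, 11:-B
Rule 4 (eight consecutive points on the same side of the centre line) is satisfied at point 11.

rule 4 at point 11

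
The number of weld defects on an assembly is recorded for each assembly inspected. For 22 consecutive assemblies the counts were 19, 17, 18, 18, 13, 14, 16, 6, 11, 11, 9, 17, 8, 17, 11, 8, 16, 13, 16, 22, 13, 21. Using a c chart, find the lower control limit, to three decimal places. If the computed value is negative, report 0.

2.939

c̄ = (19 + 17 + 18 + 18 + 13 + 14 + 16 + 6 + 11 + 11 + 9 + 17 + 8 + 17 + 11 + 8 + 16 + 13 + 16 + 22 + 13 + 21) / 22 = 314 / 22 = 14.2727
LCL = c̄ − 3√c̄ = 14.2727 − 3 × 3.7779 = 2.9389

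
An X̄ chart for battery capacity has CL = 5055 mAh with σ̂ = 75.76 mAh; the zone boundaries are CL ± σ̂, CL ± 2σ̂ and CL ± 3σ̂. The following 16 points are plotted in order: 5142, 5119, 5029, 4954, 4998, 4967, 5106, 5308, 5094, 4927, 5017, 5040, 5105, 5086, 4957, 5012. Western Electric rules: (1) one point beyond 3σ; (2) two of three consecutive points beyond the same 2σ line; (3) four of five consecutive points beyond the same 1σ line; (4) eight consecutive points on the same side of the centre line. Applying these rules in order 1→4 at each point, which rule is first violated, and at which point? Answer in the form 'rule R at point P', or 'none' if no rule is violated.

rule 1 at point 8

Zone of each point (C = within 1σ̂, B = 1σ̂–2σ̂, A = 2σ̂–3σ̂, * = beyond 3σ̂; sign = side of CL): 1:+B, 2:+C, 3:-C, 4:-B, 5:-C, 6:-B, 7:+C, 8:+*, 9:+C, 10:-B, 11:-C, 12:-C, 13:+C, 14:+C, 15:-B, 16:-C
Rule 1 (one point beyond the 3σ limits) is satisfied at point 8.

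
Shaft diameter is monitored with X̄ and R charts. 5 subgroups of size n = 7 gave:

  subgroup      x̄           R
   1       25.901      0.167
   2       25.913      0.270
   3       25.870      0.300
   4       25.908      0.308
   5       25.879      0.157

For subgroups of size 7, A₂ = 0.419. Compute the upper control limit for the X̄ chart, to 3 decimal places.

X̄̄ = (25.901 + 25.913 + 25.870 + 25.908 + 25.879) / 5 = 129.4710 / 5 = 25.8942
R̄ = (0.167 + 0.270 + 0.300 + 0.308 + 0.157) / 5 = 1.2020 / 5 = 0.2404
UCL = X̄̄ + A₂·R̄ = 25.8942 + 0.419 × 0.2404 = 25.9949

25.995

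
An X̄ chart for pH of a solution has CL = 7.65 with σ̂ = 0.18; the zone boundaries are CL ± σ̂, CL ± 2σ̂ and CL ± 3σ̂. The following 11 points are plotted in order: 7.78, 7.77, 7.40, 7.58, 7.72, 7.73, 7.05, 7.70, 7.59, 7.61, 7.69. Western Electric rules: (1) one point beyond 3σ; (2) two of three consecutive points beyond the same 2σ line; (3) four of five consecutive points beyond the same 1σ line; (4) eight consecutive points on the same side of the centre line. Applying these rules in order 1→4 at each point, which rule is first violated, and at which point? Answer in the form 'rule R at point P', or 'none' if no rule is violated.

rule 1 at point 7

Zone of each point (C = within 1σ̂, B = 1σ̂–2σ̂, A = 2σ̂–3σ̂, * = beyond 3σ̂; sign = side of CL): 1:+C, 2:+C, 3:-B, 4:-C, 5:+C, 6:+C, 7:-*, 8:+C, 9:-C, 10:-C, 11:+C
Rule 1 (one point beyond the 3σ limits) is satisfied at point 7.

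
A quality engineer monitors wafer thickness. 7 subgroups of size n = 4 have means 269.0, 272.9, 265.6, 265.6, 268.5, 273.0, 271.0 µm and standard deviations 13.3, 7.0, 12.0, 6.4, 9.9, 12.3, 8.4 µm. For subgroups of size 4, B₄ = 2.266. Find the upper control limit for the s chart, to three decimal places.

22.433

s̄ = (13.3 + 7.0 + 12.0 + 6.4 + 9.9 + 12.3 + 8.4) / 7 = 9.9000
UCL_s = B₄·s̄ = 2.266 × 9.9000 = 22.4334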